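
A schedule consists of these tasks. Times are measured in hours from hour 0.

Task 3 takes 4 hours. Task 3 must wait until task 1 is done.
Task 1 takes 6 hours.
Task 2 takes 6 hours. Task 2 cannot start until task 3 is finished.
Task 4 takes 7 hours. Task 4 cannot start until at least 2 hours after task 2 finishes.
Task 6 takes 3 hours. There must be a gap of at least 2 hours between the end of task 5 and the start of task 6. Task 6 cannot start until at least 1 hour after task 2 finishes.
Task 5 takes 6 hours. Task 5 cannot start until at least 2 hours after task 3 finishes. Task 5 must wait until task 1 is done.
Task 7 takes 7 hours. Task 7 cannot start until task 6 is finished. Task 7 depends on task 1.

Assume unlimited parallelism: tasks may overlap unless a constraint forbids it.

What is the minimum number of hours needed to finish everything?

30

Nothing blocks task 1, so it runs from hour 0 to hour 6.
Task 3 waits on task 1 (finishes hour 6), so it starts at hour 6 and finishes at 6 + 4 = hour 10.
Task 5 cannot start until task 3 (finishes hour 10, plus 2-hour gap → hour 12); task 1 (finishes hour 6). The controlling bound is hour 12, so task 5 finishes at 12 + 6 = hour 18.
After task 3 (finishes hour 10), task 2 can start at hour 10 and finishes at hour 16.
Task 6 cannot start until task 5 (finishes hour 18, plus 2-hour gap → hour 20); task 2 (finishes hour 16, plus 1-hour gap → hour 17). The controlling bound is hour 20, so task 6 finishes at 20 + 3 = hour 23.
Task 7 cannot start until task 6 (finishes hour 23); task 1 (finishes hour 6). The controlling bound is hour 23, so task 7 finishes at 23 + 7 = hour 30.
After task 2 (finishes hour 16, plus 2-hour gap → hour 18), task 4 can start at hour 18 and finishes at hour 25.
All tasks are finished once the last one completes. Finish times: Task 1 at 6, Task 2 at 16, Task 3 at 10, Task 4 at 25, Task 5 at 18, Task 6 at 23, Task 7 at 30. The latest is hour 30.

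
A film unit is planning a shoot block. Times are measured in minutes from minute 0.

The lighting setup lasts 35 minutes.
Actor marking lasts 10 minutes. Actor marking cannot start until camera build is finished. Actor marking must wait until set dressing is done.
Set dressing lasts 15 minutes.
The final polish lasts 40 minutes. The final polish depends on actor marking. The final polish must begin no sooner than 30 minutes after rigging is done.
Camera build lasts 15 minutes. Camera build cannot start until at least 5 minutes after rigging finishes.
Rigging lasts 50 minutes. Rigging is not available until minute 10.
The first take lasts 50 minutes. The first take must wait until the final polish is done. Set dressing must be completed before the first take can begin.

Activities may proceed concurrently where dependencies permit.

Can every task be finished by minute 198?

Nothing blocks the lighting setup, so it runs from minute 0 to minute 35.
Set dressing can start immediately at minute 0; it finishes at minute 15.
After its own release at minute 10, rigging can start at minute 10 and finishes at minute 60.
After rigging (finishes minute 60, plus 5-minute gap → minute 65), camera build can start at minute 65 and finishes at minute 80.
For actor marking: camera build (finishes minute 80); set dressing (finishes minute 15). Taking the maximum gives a start of minute 80, and it finishes at 80 + 10 = minute 90.
For the final polish: actor marking (finishes minute 90); rigging (finishes minute 60, plus 30-minute gap → minute 90). Taking the maximum gives a start of minute 90, and it finishes at 90 + 40 = minute 130.
The first take needs all of the final polish (finishes minute 130); set dressing (finishes minute 15). That puts its earliest start at minute 130; it finishes at 130 + 50 = minute 180.
Every task is finished by minute 180, which is no later than the deadline of 198, so the schedule is feasible.

Yes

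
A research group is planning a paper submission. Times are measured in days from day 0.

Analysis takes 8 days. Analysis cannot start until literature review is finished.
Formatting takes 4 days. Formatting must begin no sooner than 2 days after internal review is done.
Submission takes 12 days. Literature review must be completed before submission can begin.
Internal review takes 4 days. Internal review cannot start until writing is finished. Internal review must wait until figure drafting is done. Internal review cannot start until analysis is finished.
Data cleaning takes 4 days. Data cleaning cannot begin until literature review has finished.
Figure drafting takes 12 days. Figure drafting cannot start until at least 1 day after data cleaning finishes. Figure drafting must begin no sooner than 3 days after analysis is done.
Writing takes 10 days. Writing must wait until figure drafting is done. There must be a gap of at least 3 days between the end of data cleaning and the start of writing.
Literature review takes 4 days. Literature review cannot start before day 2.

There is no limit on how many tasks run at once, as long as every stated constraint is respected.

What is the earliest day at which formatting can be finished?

Literature review waits on its own release at day 2, so it starts at day 2 and finishes at 2 + 4 = day 6.
Analysis waits on literature review (finishes day 6), so it starts at day 6 and finishes at 6 + 8 = day 14.
Data cleaning cannot begin until literature review (finishes day 6). It runs from day 6 to 6 + 4 = day 10.
Figure drafting needs all of data cleaning (finishes day 10, plus 1-day gap → day 11); analysis (finishes day 14, plus 3-day gap → day 17). That puts its earliest start at day 17; it finishes at 17 + 12 = day 29.
Writing has to wait for figure drafting (finishes day 29); data cleaning (finishes day 10, plus 3-day gap → day 13). The latest of these is day 29, so writing runs day 29 to 29 + 10 = day 39.
Internal review has to wait for writing (finishes day 39); figure drafting (finishes day 29); analysis (finishes day 14). The latest of these is day 39, so internal review runs day 39 to 39 + 4 = day 43.
Formatting waits on internal review (finishes day 43, plus 2-day gap → day 45), so it starts at day 45 and finishes at 45 + 4 = day 49.

49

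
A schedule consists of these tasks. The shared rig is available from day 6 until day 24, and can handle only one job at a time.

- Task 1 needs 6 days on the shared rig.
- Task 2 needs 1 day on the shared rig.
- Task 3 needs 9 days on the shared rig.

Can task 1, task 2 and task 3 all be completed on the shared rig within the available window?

Yes

The shared rig window is 24 − 6 = 18 days.
Running back to back, the jobs need 6 + 1 + 9 = 16 days on the shared rig.
Since 16 ≤ 18, they fit within the window.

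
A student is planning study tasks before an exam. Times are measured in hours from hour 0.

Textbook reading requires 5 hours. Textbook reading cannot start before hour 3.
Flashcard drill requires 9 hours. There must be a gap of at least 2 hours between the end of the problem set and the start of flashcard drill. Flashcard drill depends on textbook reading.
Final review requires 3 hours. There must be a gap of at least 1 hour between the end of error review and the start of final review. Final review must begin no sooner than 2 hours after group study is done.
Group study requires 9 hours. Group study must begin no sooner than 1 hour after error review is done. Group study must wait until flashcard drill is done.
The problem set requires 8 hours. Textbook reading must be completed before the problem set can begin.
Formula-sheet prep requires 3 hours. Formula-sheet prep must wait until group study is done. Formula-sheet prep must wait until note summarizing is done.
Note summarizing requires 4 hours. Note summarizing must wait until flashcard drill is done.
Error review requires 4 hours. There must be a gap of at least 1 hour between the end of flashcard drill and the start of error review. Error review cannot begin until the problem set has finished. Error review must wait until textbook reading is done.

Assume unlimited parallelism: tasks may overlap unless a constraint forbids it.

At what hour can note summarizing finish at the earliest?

After its own release at hour 3, textbook reading can start at hour 3 and finishes at hour 8.
After textbook reading (finishes hour 8), the problem set can start at hour 8 and finishes at hour 16.
Flashcard drill has to wait for the problem set (finishes hour 16, plus 2-hour gap → hour 18); textbook reading (finishes hour 8). The latest of these is hour 18, so flashcard drill runs hour 18 to 18 + 9 = hour 27.
Note summarizing cannot begin until flashcard drill (finishes hour 27). It runs from hour 27 to 27 + 4 = hour 31.

31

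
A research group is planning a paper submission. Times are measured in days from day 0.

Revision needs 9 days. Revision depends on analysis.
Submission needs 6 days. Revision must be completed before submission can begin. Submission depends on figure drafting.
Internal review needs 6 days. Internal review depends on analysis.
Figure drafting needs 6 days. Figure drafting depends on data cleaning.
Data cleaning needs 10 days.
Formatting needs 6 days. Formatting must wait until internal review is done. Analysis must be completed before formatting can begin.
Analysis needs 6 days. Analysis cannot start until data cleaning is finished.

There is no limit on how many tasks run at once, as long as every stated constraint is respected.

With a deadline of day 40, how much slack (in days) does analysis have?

Data cleaning can start immediately at day 0; it finishes at day 10.
Analysis waits on data cleaning (finishes day 10), so it starts at day 10 and finishes at 10 + 6 = day 16.

Working backward from the deadline:
Nothing follows formatting; the deadline of day 40 is its only limit. It must start by 40 − 6 = day 34.
Internal review has to be done before formatting (must start by day 34). That means finishing by day 34, i.e. starting by 34 − 6 = day 28.
Submission must finish by day 40; it takes 6 days, so it must start by 40 − 6 = day 34.
Revision feeds into submission (must start by day 34); so revision must finish by day 34 and therefore start by day 25.
For analysis: internal review (must start by day 28); revision (must start by day 25); formatting (must start by day 34). The most restrictive is day 25; with a 6-day duration, analysis must start by day 19.
So analysis can start as early as day 10 and as late as day 19, giving 19 − 10 = 9 days of slack.

9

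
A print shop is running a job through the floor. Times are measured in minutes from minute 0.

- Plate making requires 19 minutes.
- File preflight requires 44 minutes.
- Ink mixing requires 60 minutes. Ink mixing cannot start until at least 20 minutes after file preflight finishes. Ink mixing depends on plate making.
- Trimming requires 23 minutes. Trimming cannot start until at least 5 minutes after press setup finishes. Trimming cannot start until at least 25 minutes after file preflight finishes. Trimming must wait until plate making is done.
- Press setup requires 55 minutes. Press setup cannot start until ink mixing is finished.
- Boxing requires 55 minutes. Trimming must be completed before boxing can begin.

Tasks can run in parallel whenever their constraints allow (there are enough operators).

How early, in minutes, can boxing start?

207

Nothing blocks plate making, so it runs from minute 0 to minute 19.
File preflight can start immediately at minute 0; it finishes at minute 44.
For ink mixing: file preflight (finishes minute 44, plus 20-minute gap → minute 64); plate making (finishes minute 19). Taking the maximum gives a start of minute 64, and it finishes at 64 + 60 = minute 124.
Press setup cannot begin until ink mixing (finishes minute 124). It runs from minute 124 to 124 + 55 = minute 179.
For trimming: press setup (finishes minute 179, plus 5-minute gap → minute 184); file preflight (finishes minute 44, plus 25-minute gap → minute 69); plate making (finishes minute 19). Taking the maximum gives a start of minute 184, and it finishes at 184 + 23 = minute 207.
Boxing waits on trimming (finishes minute 207), so the earliest it can start is minute 207.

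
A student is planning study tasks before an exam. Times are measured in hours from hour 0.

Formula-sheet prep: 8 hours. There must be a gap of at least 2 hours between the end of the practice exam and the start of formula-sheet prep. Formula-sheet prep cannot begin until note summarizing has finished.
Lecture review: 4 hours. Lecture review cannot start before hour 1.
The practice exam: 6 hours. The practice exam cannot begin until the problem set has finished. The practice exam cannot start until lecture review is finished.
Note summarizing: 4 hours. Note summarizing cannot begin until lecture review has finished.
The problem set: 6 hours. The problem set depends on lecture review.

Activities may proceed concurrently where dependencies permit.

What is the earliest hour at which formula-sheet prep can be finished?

After its own release at hour 1, lecture review can start at hour 1 and finishes at hour 5.
Note summarizing waits on lecture review (finishes hour 5), so it starts at hour 5 and finishes at 5 + 4 = hour 9.
After lecture review (finishes hour 5), the problem set can start at hour 5 and finishes at hour 11.
For the practice exam: the problem set (finishes hour 11); lecture review (finishes hour 5). Taking the maximum gives a start of hour 11, and it finishes at 11 + 6 = hour 17.
For formula-sheet prep: the practice exam (finishes hour 17, plus 2-hour gap → hour 19); note summarizing (finishes hour 9). Taking the maximum gives a start of hour 19, and it finishes at 19 + 8 = hour 27.

27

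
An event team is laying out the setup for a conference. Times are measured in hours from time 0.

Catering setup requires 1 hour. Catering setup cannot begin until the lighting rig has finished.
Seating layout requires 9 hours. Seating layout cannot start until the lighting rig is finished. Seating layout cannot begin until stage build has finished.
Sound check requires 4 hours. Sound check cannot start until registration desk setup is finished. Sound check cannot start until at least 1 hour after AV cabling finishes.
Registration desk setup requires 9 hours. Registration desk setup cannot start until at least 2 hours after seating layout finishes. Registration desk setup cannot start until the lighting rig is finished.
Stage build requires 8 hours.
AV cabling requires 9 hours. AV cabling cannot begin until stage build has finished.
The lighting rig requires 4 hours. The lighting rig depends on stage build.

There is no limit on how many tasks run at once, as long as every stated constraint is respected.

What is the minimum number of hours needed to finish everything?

36

Nothing blocks stage build, so it runs from hour 0 to hour 8.
After stage build (finishes hour 8), AV cabling can start at hour 8 and finishes at hour 17.
The lighting rig waits on stage build (finishes hour 8), so it starts at hour 8 and finishes at 8 + 4 = hour 12.
After the lighting rig (finishes hour 12), catering setup can start at hour 12 and finishes at hour 13.
Seating layout has to wait for the lighting rig (finishes hour 12); stage build (finishes hour 8). The latest of these is hour 12, so seating layout runs hour 12 to 12 + 9 = hour 21.
For registration desk setup: seating layout (finishes hour 21, plus 2-hour gap → hour 23); the lighting rig (finishes hour 12). Taking the maximum gives a start of hour 23, and it finishes at 23 + 9 = hour 32.
For sound check: registration desk setup (finishes hour 32); AV cabling (finishes hour 17, plus 1-hour gap → hour 18). Taking the maximum gives a start of hour 32, and it finishes at 32 + 4 = hour 36.
All tasks are finished once the last one completes. Finish times: Stage build at 8, The lighting rig at 12, AV cabling at 17, Seating layout at 21, Registration desk setup at 32, Catering setup at 13, Sound check at 36. The latest is hour 36.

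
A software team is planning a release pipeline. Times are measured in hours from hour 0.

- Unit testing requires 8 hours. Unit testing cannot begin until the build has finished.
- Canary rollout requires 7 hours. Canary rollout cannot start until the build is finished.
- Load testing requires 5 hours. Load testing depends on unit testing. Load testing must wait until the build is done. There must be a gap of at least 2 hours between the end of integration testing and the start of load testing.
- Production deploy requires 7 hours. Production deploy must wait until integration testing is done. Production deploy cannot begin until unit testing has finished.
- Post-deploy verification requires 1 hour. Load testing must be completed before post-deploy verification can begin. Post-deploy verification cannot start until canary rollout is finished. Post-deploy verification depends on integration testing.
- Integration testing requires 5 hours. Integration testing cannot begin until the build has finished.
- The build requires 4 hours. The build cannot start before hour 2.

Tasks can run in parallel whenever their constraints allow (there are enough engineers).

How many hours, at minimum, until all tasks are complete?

The build waits on its own release at hour 2, so it starts at hour 2 and finishes at 2 + 4 = hour 6.
Canary rollout cannot begin until the build (finishes hour 6). It runs from hour 6 to 6 + 7 = hour 13.
After the build (finishes hour 6), integration testing can start at hour 6 and finishes at hour 11.
Unit testing waits on the build (finishes hour 6), so it starts at hour 6 and finishes at 6 + 8 = hour 14.
Production deploy cannot start until integration testing (finishes hour 11); unit testing (finishes hour 14). The controlling bound is hour 14, so production deploy finishes at 14 + 7 = hour 21.
Load testing has to wait for unit testing (finishes hour 14); the build (finishes hour 6); integration testing (finishes hour 11, plus 2-hour gap → hour 13). The latest of these is hour 14, so load testing runs hour 14 to 14 + 5 = hour 19.
For post-deploy verification: load testing (finishes hour 19); canary rollout (finishes hour 13); integration testing (finishes hour 11). Taking the maximum gives a start of hour 19, and it finishes at 19 + 1 = hour 20.
All tasks are finished once the last one completes. Finish times: The build at 6, Unit testing at 14, Integration testing at 11, Canary rollout at 13, Load testing at 19, Production deploy at 21, Post-deploy verification at 20. The latest is hour 21.

21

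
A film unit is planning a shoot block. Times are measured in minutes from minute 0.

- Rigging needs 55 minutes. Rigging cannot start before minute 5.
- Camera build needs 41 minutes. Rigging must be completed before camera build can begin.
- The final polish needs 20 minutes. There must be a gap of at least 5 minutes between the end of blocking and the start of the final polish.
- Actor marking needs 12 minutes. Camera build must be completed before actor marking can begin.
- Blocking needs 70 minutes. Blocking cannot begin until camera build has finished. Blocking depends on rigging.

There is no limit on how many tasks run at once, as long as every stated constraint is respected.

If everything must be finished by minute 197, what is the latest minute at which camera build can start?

To finish by minute 197, the final polish (duration 20) must start no later than minute 177.
Blocking has to be done before the final polish (must start by minute 177, minus 5-minute gap → minute 172). That means finishing by minute 172, i.e. starting by 172 − 70 = minute 102.
To finish by minute 197, actor marking (duration 12) must start no later than minute 185.
For camera build: blocking (must start by minute 102); actor marking (must start by minute 185). The most restrictive is minute 102; with a 41-minute duration, camera build must start by minute 61.

61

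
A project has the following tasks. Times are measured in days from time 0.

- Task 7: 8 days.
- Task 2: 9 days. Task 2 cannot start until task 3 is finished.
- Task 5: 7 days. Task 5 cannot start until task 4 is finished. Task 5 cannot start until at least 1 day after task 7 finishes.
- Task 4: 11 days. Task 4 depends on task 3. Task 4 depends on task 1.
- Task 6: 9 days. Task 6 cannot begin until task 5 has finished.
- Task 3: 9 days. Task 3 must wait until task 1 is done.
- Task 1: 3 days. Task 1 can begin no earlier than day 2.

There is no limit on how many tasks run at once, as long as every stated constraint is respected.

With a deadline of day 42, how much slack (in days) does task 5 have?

1

Task 7 has no prerequisites, so it starts at day 0 and finishes at day 8.
After its own release at day 2, task 1 can start at day 2 and finishes at day 5.
Task 3 cannot begin until task 1 (finishes day 5). It runs from day 5 to 5 + 9 = day 14.
Task 4 needs all of task 3 (finishes day 14); task 1 (finishes day 5). That puts its earliest start at day 14; it finishes at 14 + 11 = day 25.
Task 5 cannot start until task 4 (finishes day 25); task 7 (finishes day 8, plus 1-day gap → day 9). The controlling bound is day 25, so task 5 finishes at 25 + 7 = day 32.

Working backward from the deadline:
Task 6 must finish by day 42; it takes 9 days, so it must start by 42 − 9 = day 33.
Task 5 feeds into task 6 (must start by day 33); so task 5 must finish by day 33 and therefore start by day 26.
So task 5 can start as early as day 25 and as late as day 26, giving 26 − 25 = 1 day of slack.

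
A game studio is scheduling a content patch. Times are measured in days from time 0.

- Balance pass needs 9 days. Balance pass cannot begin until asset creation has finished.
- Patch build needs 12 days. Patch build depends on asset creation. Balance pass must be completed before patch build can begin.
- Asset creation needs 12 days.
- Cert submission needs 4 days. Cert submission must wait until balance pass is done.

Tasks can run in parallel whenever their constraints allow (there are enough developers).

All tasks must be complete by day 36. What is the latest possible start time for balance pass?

15

Nothing follows cert submission; the deadline of day 36 is its only limit. It must start by 36 − 4 = day 32.
Patch build has no dependents, so it just needs to finish by day 36. Starting by 36 − 12 = day 24 achieves that.
Balance pass has several dependents: cert submission (must start by day 32); patch build (must start by day 24). The earliest of those limits is day 24, so balance pass must start by 24 − 9 = day 15.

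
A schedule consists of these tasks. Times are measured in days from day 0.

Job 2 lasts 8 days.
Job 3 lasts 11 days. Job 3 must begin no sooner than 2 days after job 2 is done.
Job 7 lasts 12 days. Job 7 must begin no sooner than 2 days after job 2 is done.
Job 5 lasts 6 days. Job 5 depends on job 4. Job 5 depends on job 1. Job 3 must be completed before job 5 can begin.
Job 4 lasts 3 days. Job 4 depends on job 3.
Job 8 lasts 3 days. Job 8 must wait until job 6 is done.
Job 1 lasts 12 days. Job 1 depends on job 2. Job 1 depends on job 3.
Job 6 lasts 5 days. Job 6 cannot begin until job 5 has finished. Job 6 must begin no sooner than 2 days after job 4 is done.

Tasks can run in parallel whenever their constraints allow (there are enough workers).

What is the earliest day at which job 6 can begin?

Job 2 can start immediately at day 0; it finishes at day 8.
After job 2 (finishes day 8, plus 2-day gap → day 10), job 3 can start at day 10 and finishes at day 21.
Job 4 waits on job 3 (finishes day 21), so it starts at day 21 and finishes at 21 + 3 = day 24.
Job 1 cannot start until job 2 (finishes day 8); job 3 (finishes day 21). The controlling bound is day 21, so job 1 finishes at 21 + 12 = day 33.
Job 5 has to wait for job 4 (finishes day 24); job 1 (finishes day 33); job 3 (finishes day 21). The latest of these is day 33, so job 5 runs day 33 to 33 + 6 = day 39.
Job 6 waits on job 5 (finishes day 39); job 4 (finishes day 24, plus 2-day gap → day 26). The latest of these is day 39, which is the earliest job 6 can start.

39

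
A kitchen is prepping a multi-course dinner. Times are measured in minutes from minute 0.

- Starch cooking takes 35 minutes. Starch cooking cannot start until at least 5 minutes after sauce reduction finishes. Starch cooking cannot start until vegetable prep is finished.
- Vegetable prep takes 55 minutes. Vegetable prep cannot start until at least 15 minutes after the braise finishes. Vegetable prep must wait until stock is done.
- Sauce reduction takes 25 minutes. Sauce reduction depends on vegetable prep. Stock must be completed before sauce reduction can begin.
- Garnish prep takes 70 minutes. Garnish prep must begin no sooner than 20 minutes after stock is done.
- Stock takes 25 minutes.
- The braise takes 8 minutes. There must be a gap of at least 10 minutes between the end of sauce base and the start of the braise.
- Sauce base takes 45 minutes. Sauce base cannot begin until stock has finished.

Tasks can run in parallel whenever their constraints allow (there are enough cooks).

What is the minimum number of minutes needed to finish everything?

Nothing blocks stock, so it runs from minute 0 to minute 25.
Garnish prep waits on stock (finishes minute 25, plus 20-minute gap → minute 45), so it starts at minute 45 and finishes at 45 + 70 = minute 115.
Sauce base cannot begin until stock (finishes minute 25). It runs from minute 25 to 25 + 45 = minute 70.
The braise waits on sauce base (finishes minute 70, plus 10-minute gap → minute 80), so it starts at minute 80 and finishes at 80 + 8 = minute 88.
Vegetable prep has to wait for the braise (finishes minute 88, plus 15-minute gap → minute 103); stock (finishes minute 25). The latest of these is minute 103, so vegetable prep runs minute 103 to 103 + 55 = minute 158.
For sauce reduction: vegetable prep (finishes minute 158); stock (finishes minute 25). Taking the maximum gives a start of minute 158, and it finishes at 158 + 25 = minute 183.
Starch cooking needs all of sauce reduction (finishes minute 183, plus 5-minute gap → minute 188); vegetable prep (finishes minute 158). That puts its earliest start at minute 188; it finishes at 188 + 35 = minute 223.
All tasks are finished once the last one completes. Finish times: Stock at 25, Sauce base at 70, The braise at 88, Vegetable prep at 158, Sauce reduction at 183, Starch cooking at 223, Garnish prep at 115. The latest is minute 223.

223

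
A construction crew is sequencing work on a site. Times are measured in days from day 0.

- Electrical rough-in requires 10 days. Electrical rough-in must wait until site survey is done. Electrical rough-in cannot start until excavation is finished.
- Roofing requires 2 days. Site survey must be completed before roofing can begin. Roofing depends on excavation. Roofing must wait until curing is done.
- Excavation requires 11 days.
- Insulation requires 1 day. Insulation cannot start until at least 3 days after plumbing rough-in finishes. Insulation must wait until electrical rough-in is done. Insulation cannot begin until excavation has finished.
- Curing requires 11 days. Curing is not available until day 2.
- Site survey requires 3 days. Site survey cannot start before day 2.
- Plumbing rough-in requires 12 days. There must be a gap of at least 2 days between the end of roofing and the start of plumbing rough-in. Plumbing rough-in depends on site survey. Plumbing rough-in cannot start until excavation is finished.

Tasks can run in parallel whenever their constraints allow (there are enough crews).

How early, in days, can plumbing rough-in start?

Curing waits on its own release at day 2, so it starts at day 2 and finishes at 2 + 11 = day 13.
Excavation has no prerequisites, so it starts at day 0 and finishes at day 11.
Site survey cannot begin until its own release at day 2. It runs from day 2 to 2 + 3 = day 5.
Roofing cannot start until site survey (finishes day 5); excavation (finishes day 11); curing (finishes day 13). The controlling bound is day 13, so roofing finishes at 13 + 2 = day 15.
Plumbing rough-in waits on roofing (finishes day 15, plus 2-day gap → day 17); site survey (finishes day 5); excavation (finishes day 11). The latest of these is day 17, which is the earliest plumbing rough-in can start.

17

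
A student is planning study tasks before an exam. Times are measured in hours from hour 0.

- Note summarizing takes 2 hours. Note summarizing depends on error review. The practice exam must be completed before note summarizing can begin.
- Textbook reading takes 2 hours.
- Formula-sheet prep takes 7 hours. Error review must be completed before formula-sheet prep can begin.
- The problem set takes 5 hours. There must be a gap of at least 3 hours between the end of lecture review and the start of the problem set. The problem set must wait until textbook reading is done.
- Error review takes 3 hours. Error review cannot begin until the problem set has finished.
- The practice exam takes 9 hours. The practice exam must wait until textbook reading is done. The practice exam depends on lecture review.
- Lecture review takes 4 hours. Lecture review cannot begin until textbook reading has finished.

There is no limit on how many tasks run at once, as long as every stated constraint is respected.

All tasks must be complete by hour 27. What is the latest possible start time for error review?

Note summarizing has no dependents, so it just needs to finish by hour 27. Starting by 27 − 2 = hour 25 achieves that.
Nothing follows formula-sheet prep; the deadline of hour 27 is its only limit. It must start by 27 − 7 = hour 20.
Error review has several dependents: note summarizing (must start by hour 25); formula-sheet prep (must start by hour 20). The earliest of those limits is hour 20, so error review must start by 20 − 3 = hour 17.

17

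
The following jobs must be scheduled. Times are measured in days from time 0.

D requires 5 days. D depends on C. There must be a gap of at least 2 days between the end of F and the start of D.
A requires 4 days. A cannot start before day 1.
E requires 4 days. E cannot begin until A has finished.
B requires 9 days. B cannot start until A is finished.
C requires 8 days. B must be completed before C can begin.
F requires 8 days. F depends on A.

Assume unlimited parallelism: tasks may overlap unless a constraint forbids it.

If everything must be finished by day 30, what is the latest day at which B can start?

D must finish by day 30; it takes 5 days, so it must start by 30 − 5 = day 25.
C has to be done before D (must start by day 25). That means finishing by day 25, i.e. starting by 25 − 8 = day 17.
B has to be done before C (must start by day 17). That means finishing by day 17, i.e. starting by 17 − 9 = day 8.

8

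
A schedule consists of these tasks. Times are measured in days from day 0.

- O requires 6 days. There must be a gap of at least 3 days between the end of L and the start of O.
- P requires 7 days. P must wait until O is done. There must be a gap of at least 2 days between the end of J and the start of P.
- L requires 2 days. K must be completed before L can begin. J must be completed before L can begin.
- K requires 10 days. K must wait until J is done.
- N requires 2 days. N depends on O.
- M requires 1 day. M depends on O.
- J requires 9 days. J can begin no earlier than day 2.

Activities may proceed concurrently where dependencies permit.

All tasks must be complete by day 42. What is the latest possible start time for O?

29

M must finish by day 42; it takes 1 day, so it must start by 42 − 1 = day 41.
N has no dependents, so it just needs to finish by day 42. Starting by 42 − 2 = day 40 achieves that.
Nothing follows P; the deadline of day 42 is its only limit. It must start by 42 − 7 = day 35.
O must finish in time for M (must start by day 41); N (must start by day 40); P (must start by day 35). The tightest is day 35, so O must start by 35 − 6 = day 29.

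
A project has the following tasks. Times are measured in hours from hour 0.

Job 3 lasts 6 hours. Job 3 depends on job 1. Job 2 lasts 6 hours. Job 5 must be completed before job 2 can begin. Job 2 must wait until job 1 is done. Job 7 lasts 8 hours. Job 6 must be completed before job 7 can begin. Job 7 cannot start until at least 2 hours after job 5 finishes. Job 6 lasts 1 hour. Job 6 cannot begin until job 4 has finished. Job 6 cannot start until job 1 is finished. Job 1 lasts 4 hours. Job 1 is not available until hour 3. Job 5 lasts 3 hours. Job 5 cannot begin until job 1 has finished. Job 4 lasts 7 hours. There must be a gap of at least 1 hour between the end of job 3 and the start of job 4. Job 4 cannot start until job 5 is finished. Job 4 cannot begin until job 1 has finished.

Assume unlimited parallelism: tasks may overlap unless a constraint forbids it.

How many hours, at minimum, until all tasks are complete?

Job 1 cannot begin until its own release at hour 3. It runs from hour 3 to 3 + 4 = hour 7.
Job 5 waits on job 1 (finishes hour 7), so it starts at hour 7 and finishes at 7 + 3 = hour 10.
Job 2 cannot start until job 5 (finishes hour 10); job 1 (finishes hour 7). The controlling bound is hour 10, so job 2 finishes at 10 + 6 = hour 16.
Job 3 cannot begin until job 1 (finishes hour 7). It runs from hour 7 to 7 + 6 = hour 13.
For job 4: job 3 (finishes hour 13, plus 1-hour gap → hour 14); job 5 (finishes hour 10); job 1 (finishes hour 7). Taking the maximum gives a start of hour 14, and it finishes at 14 + 7 = hour 21.
Job 6 has to wait for job 4 (finishes hour 21); job 1 (finishes hour 7). The latest of these is hour 21, so job 6 runs hour 21 to 21 + 1 = hour 22.
Job 7 cannot start until job 6 (finishes hour 22); job 5 (finishes hour 10, plus 2-hour gap → hour 12). The controlling bound is hour 22, so job 7 finishes at 22 + 8 = hour 30.
All tasks are finished once the last one completes. Finish times: Job 1 at 7, Job 2 at 16, Job 3 at 13, Job 4 at 21, Job 5 at 10, Job 6 at 22, Job 7 at 30. The latest is hour 30.

30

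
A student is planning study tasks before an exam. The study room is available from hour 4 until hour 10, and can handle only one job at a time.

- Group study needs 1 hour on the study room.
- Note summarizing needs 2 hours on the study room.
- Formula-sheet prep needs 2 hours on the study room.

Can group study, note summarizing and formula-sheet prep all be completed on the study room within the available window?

The study room window is 10 − 4 = 6 hours.
Running back to back, the jobs need 1 + 2 + 2 = 5 hours on the study room.
Since 5 ≤ 6, they fit within the window.

Yes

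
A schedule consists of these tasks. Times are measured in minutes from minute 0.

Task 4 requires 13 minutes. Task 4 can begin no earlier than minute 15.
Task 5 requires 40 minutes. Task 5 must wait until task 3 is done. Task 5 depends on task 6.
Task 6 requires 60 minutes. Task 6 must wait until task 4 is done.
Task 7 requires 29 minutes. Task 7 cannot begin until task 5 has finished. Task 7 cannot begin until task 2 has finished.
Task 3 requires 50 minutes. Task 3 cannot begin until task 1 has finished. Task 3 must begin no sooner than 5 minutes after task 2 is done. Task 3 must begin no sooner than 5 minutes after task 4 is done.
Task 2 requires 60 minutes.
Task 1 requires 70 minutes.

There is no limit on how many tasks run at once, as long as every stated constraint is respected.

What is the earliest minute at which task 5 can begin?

Task 4 cannot begin until its own release at minute 15. It runs from minute 15 to 15 + 13 = minute 28.
Task 6 waits on task 4 (finishes minute 28), so it starts at minute 28 and finishes at 28 + 60 = minute 88.
Task 2 has no prerequisites, so it starts at minute 0 and finishes at minute 60.
Nothing blocks task 1, so it runs from minute 0 to minute 70.
For task 3: task 1 (finishes minute 70); task 2 (finishes minute 60, plus 5-minute gap → minute 65); task 4 (finishes minute 28, plus 5-minute gap → minute 33). Taking the maximum gives a start of minute 70, and it finishes at 70 + 50 = minute 120.
Task 5 waits on task 3 (finishes minute 120); task 6 (finishes minute 88). The latest of these is minute 120, which is the earliest task 5 can start.

120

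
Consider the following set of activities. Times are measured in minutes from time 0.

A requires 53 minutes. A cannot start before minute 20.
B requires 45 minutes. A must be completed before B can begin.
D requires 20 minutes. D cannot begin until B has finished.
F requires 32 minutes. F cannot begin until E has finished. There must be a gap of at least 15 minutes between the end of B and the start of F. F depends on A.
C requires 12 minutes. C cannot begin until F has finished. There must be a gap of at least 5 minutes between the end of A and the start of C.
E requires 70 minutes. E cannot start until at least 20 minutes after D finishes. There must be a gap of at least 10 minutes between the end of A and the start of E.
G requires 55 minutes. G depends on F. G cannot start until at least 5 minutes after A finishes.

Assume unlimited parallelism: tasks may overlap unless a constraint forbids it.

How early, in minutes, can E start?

158

After its own release at minute 20, A can start at minute 20 and finishes at minute 73.
B waits on A (finishes minute 73), so it starts at minute 73 and finishes at 73 + 45 = minute 118.
D cannot begin until B (finishes minute 118). It runs from minute 118 to 118 + 20 = minute 138.
E waits on D (finishes minute 138, plus 20-minute gap → minute 158); A (finishes minute 73, plus 10-minute gap → minute 83). The latest of these is minute 158, which is the earliest E can start.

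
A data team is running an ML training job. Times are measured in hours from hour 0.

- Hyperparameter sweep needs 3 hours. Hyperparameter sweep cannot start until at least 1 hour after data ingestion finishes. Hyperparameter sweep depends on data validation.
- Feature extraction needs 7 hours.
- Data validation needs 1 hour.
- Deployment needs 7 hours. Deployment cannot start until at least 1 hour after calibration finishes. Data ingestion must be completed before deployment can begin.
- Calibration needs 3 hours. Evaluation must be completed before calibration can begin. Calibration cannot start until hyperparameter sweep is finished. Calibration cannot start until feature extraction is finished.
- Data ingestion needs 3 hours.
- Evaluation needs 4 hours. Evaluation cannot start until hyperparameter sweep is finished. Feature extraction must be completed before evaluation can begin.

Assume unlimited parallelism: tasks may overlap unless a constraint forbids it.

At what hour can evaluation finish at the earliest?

11

Feature extraction can start immediately at hour 0; it finishes at hour 7.
Data validation has no prerequisites, so it starts at hour 0 and finishes at hour 1.
Data ingestion can start immediately at hour 0; it finishes at hour 3.
Hyperparameter sweep has to wait for data ingestion (finishes hour 3, plus 1-hour gap → hour 4); data validation (finishes hour 1). The latest of these is hour 4, so hyperparameter sweep runs hour 4 to 4 + 3 = hour 7.
Evaluation needs all of hyperparameter sweep (finishes hour 7); feature extraction (finishes hour 7). That puts its earliest start at hour 7; it finishes at 7 + 4 = hour 11.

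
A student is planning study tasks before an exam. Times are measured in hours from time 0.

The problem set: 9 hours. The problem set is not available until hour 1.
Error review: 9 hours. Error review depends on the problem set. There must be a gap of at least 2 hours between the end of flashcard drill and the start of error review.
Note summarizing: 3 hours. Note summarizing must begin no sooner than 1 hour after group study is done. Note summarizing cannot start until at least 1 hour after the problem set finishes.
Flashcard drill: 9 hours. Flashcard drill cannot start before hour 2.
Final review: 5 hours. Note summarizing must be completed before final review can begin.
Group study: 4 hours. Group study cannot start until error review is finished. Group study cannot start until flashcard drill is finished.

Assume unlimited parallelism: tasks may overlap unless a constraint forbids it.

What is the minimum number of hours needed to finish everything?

35

Flashcard drill waits on its own release at hour 2, so it starts at hour 2 and finishes at 2 + 9 = hour 11.
The problem set waits on its own release at hour 1, so it starts at hour 1 and finishes at 1 + 9 = hour 10.
Error review has to wait for the problem set (finishes hour 10); flashcard drill (finishes hour 11, plus 2-hour gap → hour 13). The latest of these is hour 13, so error review runs hour 13 to 13 + 9 = hour 22.
Group study has to wait for error review (finishes hour 22); flashcard drill (finishes hour 11). The latest of these is hour 22, so group study runs hour 22 to 22 + 4 = hour 26.
For note summarizing: group study (finishes hour 26, plus 1-hour gap → hour 27); the problem set (finishes hour 10, plus 1-hour gap → hour 11). Taking the maximum gives a start of hour 27, and it finishes at 27 + 3 = hour 30.
After note summarizing (finishes hour 30), final review can start at hour 30 and finishes at hour 35.
All tasks are finished once the last one completes. Finish times: The problem set at 10, Flashcard drill at 11, Error review at 22, Group study at 26, Note summarizing at 30, Final review at 35. The latest is hour 35.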